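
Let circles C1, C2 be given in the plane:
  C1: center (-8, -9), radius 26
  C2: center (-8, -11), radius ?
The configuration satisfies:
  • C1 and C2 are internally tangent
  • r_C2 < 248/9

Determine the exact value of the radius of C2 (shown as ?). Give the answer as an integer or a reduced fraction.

1. [int C1,C2]  r_C2² − 52r_C2 + 672 = 0  ⇒  r_C2 = 24 or 28
2. given r_C2 < 248/9: keep 24

24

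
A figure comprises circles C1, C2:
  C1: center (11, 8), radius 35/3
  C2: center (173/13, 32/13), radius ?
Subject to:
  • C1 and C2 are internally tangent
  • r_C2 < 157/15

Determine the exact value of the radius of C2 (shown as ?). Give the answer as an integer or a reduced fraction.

17/3

1. [int C1,C2]  r_C2² − (70/3)r_C2 + 901/9 = 0  ⇒  r_C2 = 17/3 or 53/3
2. given r_C2 < 157/15: keep 17/3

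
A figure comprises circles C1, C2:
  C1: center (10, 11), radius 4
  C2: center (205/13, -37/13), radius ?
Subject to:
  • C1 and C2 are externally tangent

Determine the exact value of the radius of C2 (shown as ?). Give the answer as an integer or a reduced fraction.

11

1. [ext C1·C2]  r_C2² + 8r_C2 − 209 = 0  ⇒  r_C2 = 11 (r>0 drops 1)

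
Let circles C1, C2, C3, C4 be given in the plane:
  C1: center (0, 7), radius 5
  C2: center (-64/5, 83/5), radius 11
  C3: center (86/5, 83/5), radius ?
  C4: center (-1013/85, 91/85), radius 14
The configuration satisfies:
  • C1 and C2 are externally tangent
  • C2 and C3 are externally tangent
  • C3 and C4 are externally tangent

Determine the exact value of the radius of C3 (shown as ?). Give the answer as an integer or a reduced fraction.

1. [ext C2·C3]  r_C3² + 22r_C3 − 779 = 0  ⇒  r_C3 = 19 (r>0 drops 1)
2. [ext C3·C4]  r_C3² + 28r_C3 − 893 = 0  ⇒  r_C3 = 19 (r>0 drops 1)

19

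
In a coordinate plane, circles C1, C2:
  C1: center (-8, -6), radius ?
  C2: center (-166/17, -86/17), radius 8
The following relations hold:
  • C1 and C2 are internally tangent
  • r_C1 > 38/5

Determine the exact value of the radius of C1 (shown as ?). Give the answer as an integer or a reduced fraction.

10

1. [int C1,C2]  r_C1² − 16r_C1 + 60 = 0  ⇒  r_C1 = 6 or 10
2. given r_C1 > 38/5: keep 10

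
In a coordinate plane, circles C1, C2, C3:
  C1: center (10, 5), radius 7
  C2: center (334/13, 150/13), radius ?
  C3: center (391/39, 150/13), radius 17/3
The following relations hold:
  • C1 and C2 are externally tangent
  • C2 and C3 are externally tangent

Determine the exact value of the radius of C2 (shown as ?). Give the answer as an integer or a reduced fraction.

10

1. [ext C1·C2]  r_C2² + 14r_C2 − 240 = 0  ⇒  r_C2 = 10 (r>0 drops 1)
2. [ext C2·C3]  r_C2² + (34/3)r_C2 − 640/3 = 0  ⇒  r_C2 = 10 (r>0 drops 1)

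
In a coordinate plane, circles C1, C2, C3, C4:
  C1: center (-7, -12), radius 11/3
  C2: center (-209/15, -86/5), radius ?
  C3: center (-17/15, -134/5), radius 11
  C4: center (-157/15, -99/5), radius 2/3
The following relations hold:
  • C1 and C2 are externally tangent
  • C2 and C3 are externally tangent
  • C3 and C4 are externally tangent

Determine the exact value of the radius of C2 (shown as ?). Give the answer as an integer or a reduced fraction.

5

1. [ext C1·C2]  r_C2² + (22/3)r_C2 − 185/3 = 0  ⇒  r_C2 = 5 (r>0 drops 1)
2. [ext C2·C3]  r_C2² + 22r_C2 − 135 = 0  ⇒  r_C2 = 5 (r>0 drops 1)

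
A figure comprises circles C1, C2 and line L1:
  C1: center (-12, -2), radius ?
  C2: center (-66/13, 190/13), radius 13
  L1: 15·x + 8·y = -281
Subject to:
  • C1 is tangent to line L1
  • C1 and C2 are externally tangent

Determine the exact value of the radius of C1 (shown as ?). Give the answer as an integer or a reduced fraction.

1. [C1‖L1]  r_C1² − 25 = 0  ⇒  r_C1 = 5 (r>0 drops 1)
2. [ext C1·C2]  r_C1² + 26r_C1 − 155 = 0  ⇒  r_C1 = 5 (r>0 drops 1)

5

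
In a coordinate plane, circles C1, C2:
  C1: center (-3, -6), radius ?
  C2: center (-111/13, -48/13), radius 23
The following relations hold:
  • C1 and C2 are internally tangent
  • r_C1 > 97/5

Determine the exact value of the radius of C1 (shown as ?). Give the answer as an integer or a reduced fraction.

29

1. [int C1,C2]  r_C1² − 46r_C1 + 493 = 0  ⇒  r_C1 = 17 or 29
2. given r_C1 > 97/5: keep 29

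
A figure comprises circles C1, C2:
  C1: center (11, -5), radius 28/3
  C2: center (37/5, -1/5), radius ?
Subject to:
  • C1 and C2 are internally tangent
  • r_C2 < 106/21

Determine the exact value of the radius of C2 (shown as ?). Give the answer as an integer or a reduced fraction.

1. [int C1,C2]  r_C2² − (56/3)r_C2 + 460/9 = 0  ⇒  r_C2 = 10/3 or 46/3
2. given r_C2 < 106/21: keep 10/3

10/3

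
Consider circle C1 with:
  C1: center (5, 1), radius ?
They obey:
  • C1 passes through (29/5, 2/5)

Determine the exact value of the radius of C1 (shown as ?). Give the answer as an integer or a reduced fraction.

1. [C1∋P]  r_C1² − 1 = 0  ⇒  r_C1 = 1 (r>0 drops 1)

1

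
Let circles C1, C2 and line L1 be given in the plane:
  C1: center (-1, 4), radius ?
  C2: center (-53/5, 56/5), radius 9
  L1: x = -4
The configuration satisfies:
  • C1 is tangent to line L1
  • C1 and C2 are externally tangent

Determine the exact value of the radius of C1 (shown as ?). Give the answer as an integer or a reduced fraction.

3

1. [C1‖L1]  r_C1² − 9 = 0  ⇒  r_C1 = 3 (r>0 drops 1)
2. [ext C1·C2]  r_C1² + 18r_C1 − 63 = 0  ⇒  r_C1 = 3 (r>0 drops 1)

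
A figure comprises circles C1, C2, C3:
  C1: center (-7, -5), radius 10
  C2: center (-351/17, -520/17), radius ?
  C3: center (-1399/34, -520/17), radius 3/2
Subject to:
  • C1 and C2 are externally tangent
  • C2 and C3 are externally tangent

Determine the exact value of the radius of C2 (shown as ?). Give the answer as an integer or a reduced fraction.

19

1. [ext C1·C2]  r_C2² + 20r_C2 − 741 = 0  ⇒  r_C2 = 19 (r>0 drops 1)
2. [ext C2·C3]  r_C2² + 3r_C2 − 418 = 0  ⇒  r_C2 = 19 (r>0 drops 1)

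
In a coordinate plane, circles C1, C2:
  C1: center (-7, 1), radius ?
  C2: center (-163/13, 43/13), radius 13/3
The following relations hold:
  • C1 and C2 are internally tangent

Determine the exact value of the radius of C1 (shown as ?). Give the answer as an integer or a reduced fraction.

31/3

1. [int C1,C2]  r_C1² − (26/3)r_C1 − 155/9 = 0  ⇒  r_C1 = 31/3 (r>0 drops 1)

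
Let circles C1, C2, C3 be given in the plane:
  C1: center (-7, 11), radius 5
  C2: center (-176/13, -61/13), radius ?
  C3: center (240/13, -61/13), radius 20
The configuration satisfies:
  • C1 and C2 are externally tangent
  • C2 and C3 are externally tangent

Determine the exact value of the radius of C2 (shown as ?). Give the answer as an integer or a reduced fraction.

1. [ext C1·C2]  r_C2² + 10r_C2 − 264 = 0  ⇒  r_C2 = 12 (r>0 drops 1)
2. [ext C2·C3]  r_C2² + 40r_C2 − 624 = 0  ⇒  r_C2 = 12 (r>0 drops 1)

12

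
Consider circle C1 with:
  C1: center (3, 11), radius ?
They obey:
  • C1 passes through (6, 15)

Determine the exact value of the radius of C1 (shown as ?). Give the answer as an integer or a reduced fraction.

5

1. [C1∋P]  r_C1² − 25 = 0  ⇒  r_C1 = 5 (r>0 drops 1)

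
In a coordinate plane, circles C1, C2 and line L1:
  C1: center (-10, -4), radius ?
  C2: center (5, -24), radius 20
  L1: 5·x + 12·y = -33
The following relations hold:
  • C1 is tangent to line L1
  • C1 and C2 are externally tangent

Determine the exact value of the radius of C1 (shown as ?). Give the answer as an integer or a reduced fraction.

1. [C1‖L1]  r_C1² − 25 = 0  ⇒  r_C1 = 5 (r>0 drops 1)
2. [ext C1·C2]  r_C1² + 40r_C1 − 225 = 0  ⇒  r_C1 = 5 (r>0 drops 1)

5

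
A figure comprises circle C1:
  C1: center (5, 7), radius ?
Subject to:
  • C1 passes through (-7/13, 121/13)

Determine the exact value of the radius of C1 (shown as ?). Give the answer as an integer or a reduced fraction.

1. [C1∋P]  r_C1² − 36 = 0  ⇒  r_C1 = 6 (r>0 drops 1)

6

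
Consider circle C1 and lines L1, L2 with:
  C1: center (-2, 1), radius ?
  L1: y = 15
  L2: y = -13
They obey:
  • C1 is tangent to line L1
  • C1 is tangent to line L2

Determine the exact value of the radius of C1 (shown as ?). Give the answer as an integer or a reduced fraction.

1. [C1‖L1]  r_C1² − 196 = 0  ⇒  r_C1 = 14 (r>0 drops 1)
2. [C1‖L2]  r_C1² − 196 = 0  ⇒  r_C1 = 14 (r>0 drops 1)

14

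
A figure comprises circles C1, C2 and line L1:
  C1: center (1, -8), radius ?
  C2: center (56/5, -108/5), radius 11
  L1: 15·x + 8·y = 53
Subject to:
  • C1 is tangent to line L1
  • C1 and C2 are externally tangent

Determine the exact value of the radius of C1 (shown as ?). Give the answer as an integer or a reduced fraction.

1. [C1‖L1]  r_C1² − 36 = 0  ⇒  r_C1 = 6 (r>0 drops 1)
2. [ext C1·C2]  r_C1² + 22r_C1 − 168 = 0  ⇒  r_C1 = 6 (r>0 drops 1)

6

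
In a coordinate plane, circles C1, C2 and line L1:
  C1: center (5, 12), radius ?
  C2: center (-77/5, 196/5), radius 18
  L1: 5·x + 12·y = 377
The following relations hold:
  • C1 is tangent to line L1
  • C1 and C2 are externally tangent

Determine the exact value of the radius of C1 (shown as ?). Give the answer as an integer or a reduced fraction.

16

1. [C1‖L1]  r_C1² − 256 = 0  ⇒  r_C1 = 16 (r>0 drops 1)
2. [ext C1·C2]  r_C1² + 36r_C1 − 832 = 0  ⇒  r_C1 = 16 (r>0 drops 1)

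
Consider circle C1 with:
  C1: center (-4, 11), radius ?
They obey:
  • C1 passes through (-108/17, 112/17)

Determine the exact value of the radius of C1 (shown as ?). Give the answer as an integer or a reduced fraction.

5

1. [C1∋P]  r_C1² − 25 = 0  ⇒  r_C1 = 5 (r>0 drops 1)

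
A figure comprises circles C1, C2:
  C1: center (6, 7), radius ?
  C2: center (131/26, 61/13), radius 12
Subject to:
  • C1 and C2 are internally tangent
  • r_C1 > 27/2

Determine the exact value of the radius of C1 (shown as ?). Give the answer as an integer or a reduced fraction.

29/2

1. [int C1,C2]  r_C1² − 24r_C1 + 551/4 = 0  ⇒  r_C1 = 19/2 or 29/2
2. given r_C1 > 27/2: keep 29/2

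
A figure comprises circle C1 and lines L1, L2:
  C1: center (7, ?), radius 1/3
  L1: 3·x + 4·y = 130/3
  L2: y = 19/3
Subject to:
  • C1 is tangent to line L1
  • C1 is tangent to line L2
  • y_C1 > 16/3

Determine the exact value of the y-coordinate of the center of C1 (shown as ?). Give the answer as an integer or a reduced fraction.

6

1. [C1‖L1]  y_C1² − (67/6)y_C1 + 31 = 0  ⇒  y_C1 = 31/6 or 6
2. [C1‖L2]  y_C1² − (38/3)y_C1 + 40 = 0  ⇒  y_C1 = 6 or 20/3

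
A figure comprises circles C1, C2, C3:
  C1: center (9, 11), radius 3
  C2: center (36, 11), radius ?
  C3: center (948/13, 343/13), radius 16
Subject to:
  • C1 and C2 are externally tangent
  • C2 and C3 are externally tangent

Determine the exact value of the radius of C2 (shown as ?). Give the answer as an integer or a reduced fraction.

24

1. [ext C1·C2]  r_C2² + 6r_C2 − 720 = 0  ⇒  r_C2 = 24 (r>0 drops 1)
2. [ext C2·C3]  r_C2² + 32r_C2 − 1344 = 0  ⇒  r_C2 = 24 (r>0 drops 1)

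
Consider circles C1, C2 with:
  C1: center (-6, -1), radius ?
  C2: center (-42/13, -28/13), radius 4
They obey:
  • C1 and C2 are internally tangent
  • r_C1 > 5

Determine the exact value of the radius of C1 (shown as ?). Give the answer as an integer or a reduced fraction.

1. [int C1,C2]  r_C1² − 8r_C1 + 7 = 0  ⇒  r_C1 = 1 or 7
2. given r_C1 > 5: keep 7

7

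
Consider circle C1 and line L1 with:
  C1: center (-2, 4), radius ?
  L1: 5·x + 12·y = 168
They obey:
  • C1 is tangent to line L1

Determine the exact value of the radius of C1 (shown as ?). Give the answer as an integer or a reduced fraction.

1. [C1‖L1]  r_C1² − 100 = 0  ⇒  r_C1 = 10 (r>0 drops 1)

10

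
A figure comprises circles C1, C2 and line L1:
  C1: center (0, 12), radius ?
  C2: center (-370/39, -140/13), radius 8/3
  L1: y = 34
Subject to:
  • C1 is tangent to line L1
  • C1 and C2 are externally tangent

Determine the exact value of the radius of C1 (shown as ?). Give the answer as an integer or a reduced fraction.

1. [C1‖L1]  r_C1² − 484 = 0  ⇒  r_C1 = 22 (r>0 drops 1)
2. [ext C1·C2]  r_C1² + (16/3)r_C1 − 1804/3 = 0  ⇒  r_C1 = 22 (r>0 drops 1)

22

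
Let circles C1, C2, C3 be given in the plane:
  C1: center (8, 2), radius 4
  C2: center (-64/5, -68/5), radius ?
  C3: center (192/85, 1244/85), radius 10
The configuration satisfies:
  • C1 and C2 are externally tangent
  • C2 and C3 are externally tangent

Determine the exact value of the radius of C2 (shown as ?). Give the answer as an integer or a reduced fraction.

22

1. [ext C1·C2]  r_C2² + 8r_C2 − 660 = 0  ⇒  r_C2 = 22 (r>0 drops 1)
2. [ext C2·C3]  r_C2² + 20r_C2 − 924 = 0  ⇒  r_C2 = 22 (r>0 drops 1)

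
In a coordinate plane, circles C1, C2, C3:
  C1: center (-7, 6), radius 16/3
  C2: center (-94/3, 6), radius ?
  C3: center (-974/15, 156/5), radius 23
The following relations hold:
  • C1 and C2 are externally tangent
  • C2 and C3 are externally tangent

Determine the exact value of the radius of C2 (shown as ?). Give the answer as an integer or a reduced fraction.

1. [ext C1·C2]  r_C2² + (32/3)r_C2 − 1691/3 = 0  ⇒  r_C2 = 19 (r>0 drops 1)
2. [ext C2·C3]  r_C2² + 46r_C2 − 1235 = 0  ⇒  r_C2 = 19 (r>0 drops 1)

19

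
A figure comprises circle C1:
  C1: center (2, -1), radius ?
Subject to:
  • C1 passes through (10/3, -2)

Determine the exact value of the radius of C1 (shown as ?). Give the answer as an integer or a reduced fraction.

1. [C1∋P]  r_C1² − 25/9 = 0  ⇒  r_C1 = 5/3 (r>0 drops 1)

5/3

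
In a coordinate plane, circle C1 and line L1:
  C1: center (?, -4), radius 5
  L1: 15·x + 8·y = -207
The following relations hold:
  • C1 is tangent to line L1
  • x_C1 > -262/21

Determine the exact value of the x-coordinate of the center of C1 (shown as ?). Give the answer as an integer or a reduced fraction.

-6

1. [C1‖L1]  x_C1² + (70/3)x_C1 + 104 = 0  ⇒  x_C1 = -52/3 or -6
2. given x_C1 > -262/21: keep -6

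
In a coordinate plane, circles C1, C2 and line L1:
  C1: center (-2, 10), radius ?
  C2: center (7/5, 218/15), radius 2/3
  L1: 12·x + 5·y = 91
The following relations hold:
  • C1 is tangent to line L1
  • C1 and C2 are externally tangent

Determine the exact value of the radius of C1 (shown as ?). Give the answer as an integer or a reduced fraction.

5

1. [C1‖L1]  r_C1² − 25 = 0  ⇒  r_C1 = 5 (r>0 drops 1)
2. [ext C1·C2]  r_C1² + (4/3)r_C1 − 95/3 = 0  ⇒  r_C1 = 5 (r>0 drops 1)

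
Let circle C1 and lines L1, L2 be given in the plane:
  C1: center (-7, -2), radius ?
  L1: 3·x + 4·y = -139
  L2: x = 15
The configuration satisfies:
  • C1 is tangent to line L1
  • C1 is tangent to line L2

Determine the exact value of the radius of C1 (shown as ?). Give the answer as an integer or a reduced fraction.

1. [C1‖L1]  r_C1² − 484 = 0  ⇒  r_C1 = 22 (r>0 drops 1)
2. [C1‖L2]  r_C1² − 484 = 0  ⇒  r_C1 = 22 (r>0 drops 1)

22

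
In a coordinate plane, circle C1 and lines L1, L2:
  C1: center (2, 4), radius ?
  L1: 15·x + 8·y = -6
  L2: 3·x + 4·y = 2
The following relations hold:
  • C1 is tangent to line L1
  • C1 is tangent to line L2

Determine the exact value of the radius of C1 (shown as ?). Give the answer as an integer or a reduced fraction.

4

1. [C1‖L1]  r_C1² − 16 = 0  ⇒  r_C1 = 4 (r>0 drops 1)
2. [C1‖L2]  r_C1² − 16 = 0  ⇒  r_C1 = 4 (r>0 drops 1)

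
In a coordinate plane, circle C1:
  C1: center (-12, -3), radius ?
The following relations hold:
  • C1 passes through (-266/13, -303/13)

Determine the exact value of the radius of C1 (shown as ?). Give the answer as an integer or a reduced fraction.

22

1. [C1∋P]  r_C1² − 484 = 0  ⇒  r_C1 = 22 (r>0 drops 1)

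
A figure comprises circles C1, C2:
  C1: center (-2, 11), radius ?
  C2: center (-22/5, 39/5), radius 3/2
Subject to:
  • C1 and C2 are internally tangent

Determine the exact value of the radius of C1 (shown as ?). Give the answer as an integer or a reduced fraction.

1. [int C1,C2]  r_C1² − 3r_C1 − 55/4 = 0  ⇒  r_C1 = 11/2 (r>0 drops 1)

11/2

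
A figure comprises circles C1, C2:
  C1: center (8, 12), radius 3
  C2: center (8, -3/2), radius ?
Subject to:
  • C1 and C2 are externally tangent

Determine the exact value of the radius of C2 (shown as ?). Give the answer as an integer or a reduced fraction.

1. [ext C1·C2]  r_C2² + 6r_C2 − 693/4 = 0  ⇒  r_C2 = 21/2 (r>0 drops 1)

21/2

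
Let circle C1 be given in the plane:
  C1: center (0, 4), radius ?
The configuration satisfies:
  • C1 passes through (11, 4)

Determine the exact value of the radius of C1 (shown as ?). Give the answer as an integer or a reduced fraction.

1. [C1∋P]  r_C1² − 121 = 0  ⇒  r_C1 = 11 (r>0 drops 1)

11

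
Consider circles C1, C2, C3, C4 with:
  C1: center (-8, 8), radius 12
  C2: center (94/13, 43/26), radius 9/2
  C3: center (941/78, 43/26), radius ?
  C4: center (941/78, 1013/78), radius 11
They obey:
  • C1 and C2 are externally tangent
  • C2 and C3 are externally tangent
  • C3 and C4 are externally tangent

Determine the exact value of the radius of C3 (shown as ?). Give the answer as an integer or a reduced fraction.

1. [ext C2·C3]  r_C3² + 9r_C3 − 28/9 = 0  ⇒  r_C3 = 1/3 (r>0 drops 1)
2. [ext C3·C4]  r_C3² + 22r_C3 − 67/9 = 0  ⇒  r_C3 = 1/3 (r>0 drops 1)

1/3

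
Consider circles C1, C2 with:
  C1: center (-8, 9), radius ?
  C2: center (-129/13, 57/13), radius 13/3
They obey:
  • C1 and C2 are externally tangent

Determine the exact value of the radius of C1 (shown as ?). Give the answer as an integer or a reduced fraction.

1. [ext C1·C2]  r_C1² + (26/3)r_C1 − 56/9 = 0  ⇒  r_C1 = 2/3 (r>0 drops 1)

2/3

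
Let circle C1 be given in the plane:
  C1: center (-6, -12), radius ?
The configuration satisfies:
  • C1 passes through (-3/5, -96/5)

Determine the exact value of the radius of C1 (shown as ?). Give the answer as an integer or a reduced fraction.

9

1. [C1∋P]  r_C1² − 81 = 0  ⇒  r_C1 = 9 (r>0 drops 1)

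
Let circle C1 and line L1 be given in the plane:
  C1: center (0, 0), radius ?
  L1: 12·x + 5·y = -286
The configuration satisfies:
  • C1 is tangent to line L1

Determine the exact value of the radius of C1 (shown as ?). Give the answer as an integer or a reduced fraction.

22

1. [C1‖L1]  r_C1² − 484 = 0  ⇒  r_C1 = 22 (r>0 drops 1)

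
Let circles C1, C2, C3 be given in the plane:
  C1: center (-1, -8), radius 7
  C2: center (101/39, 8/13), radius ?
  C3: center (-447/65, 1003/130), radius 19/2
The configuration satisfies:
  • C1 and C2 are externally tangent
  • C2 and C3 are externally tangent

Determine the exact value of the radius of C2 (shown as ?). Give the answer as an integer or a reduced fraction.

7/3

1. [ext C1·C2]  r_C2² + 14r_C2 − 343/9 = 0  ⇒  r_C2 = 7/3 (r>0 drops 1)
2. [ext C2·C3]  r_C2² + 19r_C2 − 448/9 = 0  ⇒  r_C2 = 7/3 (r>0 drops 1)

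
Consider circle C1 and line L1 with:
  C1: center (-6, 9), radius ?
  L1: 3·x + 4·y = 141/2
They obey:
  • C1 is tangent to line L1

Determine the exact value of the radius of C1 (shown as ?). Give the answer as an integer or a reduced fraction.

21/2

1. [C1‖L1]  r_C1² − 441/4 = 0  ⇒  r_C1 = 21/2 (r>0 drops 1)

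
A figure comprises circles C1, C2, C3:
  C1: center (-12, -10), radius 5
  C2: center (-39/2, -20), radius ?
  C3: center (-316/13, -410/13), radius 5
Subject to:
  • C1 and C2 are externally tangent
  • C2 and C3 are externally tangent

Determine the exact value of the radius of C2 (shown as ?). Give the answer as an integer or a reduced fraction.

15/2

1. [ext C1·C2]  r_C2² + 10r_C2 − 525/4 = 0  ⇒  r_C2 = 15/2 (r>0 drops 1)
2. [ext C2·C3]  r_C2² + 10r_C2 − 525/4 = 0  ⇒  r_C2 = 15/2 (r>0 drops 1)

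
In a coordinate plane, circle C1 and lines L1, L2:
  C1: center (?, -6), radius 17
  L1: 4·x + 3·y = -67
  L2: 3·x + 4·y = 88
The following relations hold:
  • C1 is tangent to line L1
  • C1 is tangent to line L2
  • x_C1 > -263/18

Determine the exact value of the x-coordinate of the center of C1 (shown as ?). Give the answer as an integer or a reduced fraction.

9

1. [C1‖L1]  x_C1² + (49/2)x_C1 − 603/2 = 0  ⇒  x_C1 = -67/2 or 9
2. [C1‖L2]  x_C1² − (224/3)x_C1 + 591 = 0  ⇒  x_C1 = 9 or 197/3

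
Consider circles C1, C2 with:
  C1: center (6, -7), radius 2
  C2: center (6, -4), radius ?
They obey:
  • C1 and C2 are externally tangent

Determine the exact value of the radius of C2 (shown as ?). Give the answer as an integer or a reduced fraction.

1

1. [ext C1·C2]  r_C2² + 4r_C2 − 5 = 0  ⇒  r_C2 = 1 (r>0 drops 1)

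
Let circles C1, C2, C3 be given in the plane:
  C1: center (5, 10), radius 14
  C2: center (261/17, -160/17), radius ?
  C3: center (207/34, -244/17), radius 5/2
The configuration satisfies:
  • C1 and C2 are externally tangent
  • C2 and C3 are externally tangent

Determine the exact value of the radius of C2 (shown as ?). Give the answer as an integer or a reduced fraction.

1. [ext C1·C2]  r_C2² + 28r_C2 − 288 = 0  ⇒  r_C2 = 8 (r>0 drops 1)
2. [ext C2·C3]  r_C2² + 5r_C2 − 104 = 0  ⇒  r_C2 = 8 (r>0 drops 1)

8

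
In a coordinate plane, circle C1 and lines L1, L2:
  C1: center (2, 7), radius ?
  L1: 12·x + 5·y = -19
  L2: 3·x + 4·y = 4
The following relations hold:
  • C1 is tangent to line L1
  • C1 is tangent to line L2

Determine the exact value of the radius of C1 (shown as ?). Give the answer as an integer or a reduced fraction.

1. [C1‖L1]  r_C1² − 36 = 0  ⇒  r_C1 = 6 (r>0 drops 1)
2. [C1‖L2]  r_C1² − 36 = 0  ⇒  r_C1 = 6 (r>0 drops 1)

6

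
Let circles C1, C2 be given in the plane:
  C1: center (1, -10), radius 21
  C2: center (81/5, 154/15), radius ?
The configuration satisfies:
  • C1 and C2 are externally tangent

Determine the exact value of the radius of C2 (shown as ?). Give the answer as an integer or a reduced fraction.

1. [ext C1·C2]  r_C2² + 42r_C2 − 1807/9 = 0  ⇒  r_C2 = 13/3 (r>0 drops 1)

13/3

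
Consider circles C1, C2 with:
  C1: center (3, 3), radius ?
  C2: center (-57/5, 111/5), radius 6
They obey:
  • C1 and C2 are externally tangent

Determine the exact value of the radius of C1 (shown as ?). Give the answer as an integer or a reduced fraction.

1. [ext C1·C2]  r_C1² + 12r_C1 − 540 = 0  ⇒  r_C1 = 18 (r>0 drops 1)

18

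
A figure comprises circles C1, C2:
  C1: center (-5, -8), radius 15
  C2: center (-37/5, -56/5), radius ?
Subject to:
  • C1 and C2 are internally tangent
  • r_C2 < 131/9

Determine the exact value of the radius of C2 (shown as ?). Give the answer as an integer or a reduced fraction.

1. [int C1,C2]  r_C2² − 30r_C2 + 209 = 0  ⇒  r_C2 = 11 or 19
2. given r_C2 < 131/9: keep 11

11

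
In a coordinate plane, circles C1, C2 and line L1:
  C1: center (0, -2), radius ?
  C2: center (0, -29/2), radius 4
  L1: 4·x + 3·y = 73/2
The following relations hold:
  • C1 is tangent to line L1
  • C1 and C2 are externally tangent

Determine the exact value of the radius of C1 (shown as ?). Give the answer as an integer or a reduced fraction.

17/2

1. [C1‖L1]  r_C1² − 289/4 = 0  ⇒  r_C1 = 17/2 (r>0 drops 1)
2. [ext C1·C2]  r_C1² + 8r_C1 − 561/4 = 0  ⇒  r_C1 = 17/2 (r>0 drops 1)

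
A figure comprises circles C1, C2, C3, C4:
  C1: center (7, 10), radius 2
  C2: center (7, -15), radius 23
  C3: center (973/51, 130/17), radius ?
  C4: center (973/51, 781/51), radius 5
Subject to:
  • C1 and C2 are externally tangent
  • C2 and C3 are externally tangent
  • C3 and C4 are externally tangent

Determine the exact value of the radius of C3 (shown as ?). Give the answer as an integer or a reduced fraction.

8/3

1. [ext C2·C3]  r_C3² + 46r_C3 − 1168/9 = 0  ⇒  r_C3 = 8/3 (r>0 drops 1)
2. [ext C3·C4]  r_C3² + 10r_C3 − 304/9 = 0  ⇒  r_C3 = 8/3 (r>0 drops 1)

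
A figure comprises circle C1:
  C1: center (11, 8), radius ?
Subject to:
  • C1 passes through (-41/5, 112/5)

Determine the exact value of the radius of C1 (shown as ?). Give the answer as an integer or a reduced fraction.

1. [C1∋P]  r_C1² − 576 = 0  ⇒  r_C1 = 24 (r>0 drops 1)

24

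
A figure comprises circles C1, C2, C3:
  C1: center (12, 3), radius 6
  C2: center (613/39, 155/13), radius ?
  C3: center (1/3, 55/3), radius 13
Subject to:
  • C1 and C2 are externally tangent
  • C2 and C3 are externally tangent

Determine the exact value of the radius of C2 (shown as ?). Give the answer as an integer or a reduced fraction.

1. [ext C1·C2]  r_C2² + 12r_C2 − 517/9 = 0  ⇒  r_C2 = 11/3 (r>0 drops 1)
2. [ext C2·C3]  r_C2² + 26r_C2 − 979/9 = 0  ⇒  r_C2 = 11/3 (r>0 drops 1)

11/3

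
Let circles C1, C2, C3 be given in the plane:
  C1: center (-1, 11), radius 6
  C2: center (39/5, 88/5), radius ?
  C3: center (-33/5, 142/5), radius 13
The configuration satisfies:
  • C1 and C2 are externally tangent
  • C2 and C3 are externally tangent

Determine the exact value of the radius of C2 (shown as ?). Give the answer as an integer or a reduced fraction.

1. [ext C1·C2]  r_C2² + 12r_C2 − 85 = 0  ⇒  r_C2 = 5 (r>0 drops 1)
2. [ext C2·C3]  r_C2² + 26r_C2 − 155 = 0  ⇒  r_C2 = 5 (r>0 drops 1)

5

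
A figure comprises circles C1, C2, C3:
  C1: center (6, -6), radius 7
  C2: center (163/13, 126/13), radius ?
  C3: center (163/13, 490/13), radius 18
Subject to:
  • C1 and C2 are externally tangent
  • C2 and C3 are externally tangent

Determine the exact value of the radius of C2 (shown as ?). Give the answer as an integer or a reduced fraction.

10

1. [ext C1·C2]  r_C2² + 14r_C2 − 240 = 0  ⇒  r_C2 = 10 (r>0 drops 1)
2. [ext C2·C3]  r_C2² + 36r_C2 − 460 = 0  ⇒  r_C2 = 10 (r>0 drops 1)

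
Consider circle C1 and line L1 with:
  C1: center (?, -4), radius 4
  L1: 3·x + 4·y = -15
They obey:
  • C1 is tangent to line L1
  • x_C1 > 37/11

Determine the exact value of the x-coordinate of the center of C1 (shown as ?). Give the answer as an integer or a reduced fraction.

1. [C1‖L1]  x_C1² − (2/3)x_C1 − 133/3 = 0  ⇒  x_C1 = -19/3 or 7
2. given x_C1 > 37/11: keep 7

7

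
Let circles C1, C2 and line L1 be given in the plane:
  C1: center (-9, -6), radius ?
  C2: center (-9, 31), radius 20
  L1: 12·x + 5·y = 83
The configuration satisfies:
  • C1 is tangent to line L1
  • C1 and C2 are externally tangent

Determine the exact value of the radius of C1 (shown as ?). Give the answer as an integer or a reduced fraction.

17

1. [C1‖L1]  r_C1² − 289 = 0  ⇒  r_C1 = 17 (r>0 drops 1)
2. [ext C1·C2]  r_C1² + 40r_C1 − 969 = 0  ⇒  r_C1 = 17 (r>0 drops 1)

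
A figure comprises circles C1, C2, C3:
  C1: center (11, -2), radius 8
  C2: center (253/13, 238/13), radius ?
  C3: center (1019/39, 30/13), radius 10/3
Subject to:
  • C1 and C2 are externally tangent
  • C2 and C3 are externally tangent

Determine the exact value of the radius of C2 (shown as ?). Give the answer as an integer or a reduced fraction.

1. [ext C1·C2]  r_C2² + 16r_C2 − 420 = 0  ⇒  r_C2 = 14 (r>0 drops 1)
2. [ext C2·C3]  r_C2² + (20/3)r_C2 − 868/3 = 0  ⇒  r_C2 = 14 (r>0 drops 1)

14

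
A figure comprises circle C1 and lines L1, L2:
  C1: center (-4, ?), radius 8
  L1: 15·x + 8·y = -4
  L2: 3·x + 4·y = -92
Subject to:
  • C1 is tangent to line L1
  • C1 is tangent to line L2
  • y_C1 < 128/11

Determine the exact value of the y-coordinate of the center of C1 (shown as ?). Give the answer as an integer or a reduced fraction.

1. [C1‖L1]  y_C1² − 14y_C1 − 240 = 0  ⇒  y_C1 = -10 or 24
2. [C1‖L2]  y_C1² + 40y_C1 + 300 = 0  ⇒  y_C1 = -30 or -10

-10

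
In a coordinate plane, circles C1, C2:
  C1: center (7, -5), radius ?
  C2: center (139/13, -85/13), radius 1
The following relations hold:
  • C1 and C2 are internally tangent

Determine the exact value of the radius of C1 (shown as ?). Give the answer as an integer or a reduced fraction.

5

1. [int C1,C2]  r_C1² − 2r_C1 − 15 = 0  ⇒  r_C1 = 5 (r>0 drops 1)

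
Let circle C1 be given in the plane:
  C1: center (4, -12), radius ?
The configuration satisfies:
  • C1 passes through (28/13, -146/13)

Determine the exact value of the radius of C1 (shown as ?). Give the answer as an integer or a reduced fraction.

2

1. [C1∋P]  r_C1² − 4 = 0  ⇒  r_C1 = 2 (r>0 drops 1)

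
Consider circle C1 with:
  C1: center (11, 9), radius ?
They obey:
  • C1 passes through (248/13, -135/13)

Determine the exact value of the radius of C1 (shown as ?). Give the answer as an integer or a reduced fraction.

21

1. [C1∋P]  r_C1² − 441 = 0  ⇒  r_C1 = 21 (r>0 drops 1)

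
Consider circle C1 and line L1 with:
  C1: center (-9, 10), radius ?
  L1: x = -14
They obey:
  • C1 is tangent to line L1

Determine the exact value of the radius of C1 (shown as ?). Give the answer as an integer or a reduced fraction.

1. [C1‖L1]  r_C1² − 25 = 0  ⇒  r_C1 = 5 (r>0 drops 1)

5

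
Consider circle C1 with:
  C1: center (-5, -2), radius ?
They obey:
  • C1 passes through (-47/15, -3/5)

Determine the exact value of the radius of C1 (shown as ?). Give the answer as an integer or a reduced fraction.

1. [C1∋P]  r_C1² − 49/9 = 0  ⇒  r_C1 = 7/3 (r>0 drops 1)

7/3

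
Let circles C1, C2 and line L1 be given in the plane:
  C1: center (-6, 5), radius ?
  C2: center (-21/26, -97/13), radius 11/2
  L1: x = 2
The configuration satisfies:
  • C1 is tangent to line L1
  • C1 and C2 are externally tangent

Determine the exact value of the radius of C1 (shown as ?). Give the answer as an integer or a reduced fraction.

8

1. [C1‖L1]  r_C1² − 64 = 0  ⇒  r_C1 = 8 (r>0 drops 1)
2. [ext C1·C2]  r_C1² + 11r_C1 − 152 = 0  ⇒  r_C1 = 8 (r>0 drops 1)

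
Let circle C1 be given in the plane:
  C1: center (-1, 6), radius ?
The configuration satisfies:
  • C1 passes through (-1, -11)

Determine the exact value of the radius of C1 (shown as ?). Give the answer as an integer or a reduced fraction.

1. [C1∋P]  r_C1² − 289 = 0  ⇒  r_C1 = 17 (r>0 drops 1)

17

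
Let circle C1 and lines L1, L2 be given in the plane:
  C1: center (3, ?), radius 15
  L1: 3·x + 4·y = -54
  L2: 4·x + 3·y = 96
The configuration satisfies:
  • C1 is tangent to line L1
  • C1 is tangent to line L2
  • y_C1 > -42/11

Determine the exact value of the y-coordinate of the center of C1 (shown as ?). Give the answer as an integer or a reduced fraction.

1. [C1‖L1]  y_C1² + (63/2)y_C1 − 207/2 = 0  ⇒  y_C1 = -69/2 or 3
2. [C1‖L2]  y_C1² − 56y_C1 + 159 = 0  ⇒  y_C1 = 3 or 53

3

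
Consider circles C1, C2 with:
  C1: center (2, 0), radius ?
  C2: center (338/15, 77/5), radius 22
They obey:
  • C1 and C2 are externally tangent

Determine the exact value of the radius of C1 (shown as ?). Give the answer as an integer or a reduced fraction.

11/3

1. [ext C1·C2]  r_C1² + 44r_C1 − 1573/9 = 0  ⇒  r_C1 = 11/3 (r>0 drops 1)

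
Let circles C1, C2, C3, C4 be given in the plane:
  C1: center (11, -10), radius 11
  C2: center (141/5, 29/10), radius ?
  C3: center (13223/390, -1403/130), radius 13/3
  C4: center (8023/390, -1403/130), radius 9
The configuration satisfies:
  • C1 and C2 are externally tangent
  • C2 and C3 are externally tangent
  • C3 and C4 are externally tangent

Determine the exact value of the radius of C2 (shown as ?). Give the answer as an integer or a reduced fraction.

1. [ext C1·C2]  r_C2² + 22r_C2 − 1365/4 = 0  ⇒  r_C2 = 21/2 (r>0 drops 1)
2. [ext C2·C3]  r_C2² + (26/3)r_C2 − 805/4 = 0  ⇒  r_C2 = 21/2 (r>0 drops 1)

21/2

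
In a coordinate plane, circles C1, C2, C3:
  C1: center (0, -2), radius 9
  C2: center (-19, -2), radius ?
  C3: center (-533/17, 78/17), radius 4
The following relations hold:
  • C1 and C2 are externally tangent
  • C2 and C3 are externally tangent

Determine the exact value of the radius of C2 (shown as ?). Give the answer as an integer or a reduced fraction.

1. [ext C1·C2]  r_C2² + 18r_C2 − 280 = 0  ⇒  r_C2 = 10 (r>0 drops 1)
2. [ext C2·C3]  r_C2² + 8r_C2 − 180 = 0  ⇒  r_C2 = 10 (r>0 drops 1)

10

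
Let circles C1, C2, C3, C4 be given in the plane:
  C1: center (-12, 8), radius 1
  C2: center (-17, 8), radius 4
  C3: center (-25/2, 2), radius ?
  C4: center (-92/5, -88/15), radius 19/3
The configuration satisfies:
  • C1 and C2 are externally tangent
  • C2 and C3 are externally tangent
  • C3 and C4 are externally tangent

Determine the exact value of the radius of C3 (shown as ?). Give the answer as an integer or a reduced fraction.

7/2

1. [ext C2·C3]  r_C3² + 8r_C3 − 161/4 = 0  ⇒  r_C3 = 7/2 (r>0 drops 1)
2. [ext C3·C4]  r_C3² + (38/3)r_C3 − 679/12 = 0  ⇒  r_C3 = 7/2 (r>0 drops 1)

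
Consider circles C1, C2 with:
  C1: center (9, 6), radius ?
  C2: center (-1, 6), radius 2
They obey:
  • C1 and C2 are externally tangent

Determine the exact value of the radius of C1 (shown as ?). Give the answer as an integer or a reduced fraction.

1. [ext C1·C2]  r_C1² + 4r_C1 − 96 = 0  ⇒  r_C1 = 8 (r>0 drops 1)

8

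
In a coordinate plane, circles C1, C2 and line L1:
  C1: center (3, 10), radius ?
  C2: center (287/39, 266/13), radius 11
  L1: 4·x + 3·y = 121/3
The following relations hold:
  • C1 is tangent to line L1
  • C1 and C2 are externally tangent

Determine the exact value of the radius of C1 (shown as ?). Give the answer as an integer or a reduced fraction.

1/3

1. [C1‖L1]  r_C1² − 1/9 = 0  ⇒  r_C1 = 1/3 (r>0 drops 1)
2. [ext C1·C2]  r_C1² + 22r_C1 − 67/9 = 0  ⇒  r_C1 = 1/3 (r>0 drops 1)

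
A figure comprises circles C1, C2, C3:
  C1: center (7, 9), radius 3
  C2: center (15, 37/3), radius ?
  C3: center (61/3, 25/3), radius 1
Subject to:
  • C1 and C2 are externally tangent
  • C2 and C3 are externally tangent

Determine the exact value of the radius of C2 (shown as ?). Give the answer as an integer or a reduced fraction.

17/3

1. [ext C1·C2]  r_C2² + 6r_C2 − 595/9 = 0  ⇒  r_C2 = 17/3 (r>0 drops 1)
2. [ext C2·C3]  r_C2² + 2r_C2 − 391/9 = 0  ⇒  r_C2 = 17/3 (r>0 drops 1)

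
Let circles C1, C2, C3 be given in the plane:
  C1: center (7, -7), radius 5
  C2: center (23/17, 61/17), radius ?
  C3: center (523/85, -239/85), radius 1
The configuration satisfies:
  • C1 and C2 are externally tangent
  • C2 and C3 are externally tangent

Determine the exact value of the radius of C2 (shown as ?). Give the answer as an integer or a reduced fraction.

1. [ext C1·C2]  r_C2² + 10r_C2 − 119 = 0  ⇒  r_C2 = 7 (r>0 drops 1)
2. [ext C2·C3]  r_C2² + 2r_C2 − 63 = 0  ⇒  r_C2 = 7 (r>0 drops 1)

7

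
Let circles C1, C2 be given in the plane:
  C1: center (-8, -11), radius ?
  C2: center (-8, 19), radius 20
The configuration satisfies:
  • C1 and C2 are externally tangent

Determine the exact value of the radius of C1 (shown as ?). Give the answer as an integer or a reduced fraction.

10

1. [ext C1·C2]  r_C1² + 40r_C1 − 500 = 0  ⇒  r_C1 = 10 (r>0 drops 1)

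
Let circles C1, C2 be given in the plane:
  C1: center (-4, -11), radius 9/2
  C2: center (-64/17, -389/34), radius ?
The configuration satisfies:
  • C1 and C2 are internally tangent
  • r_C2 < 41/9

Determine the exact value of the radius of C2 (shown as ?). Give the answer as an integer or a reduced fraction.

4

1. [int C1,C2]  r_C2² − 9r_C2 + 20 = 0  ⇒  r_C2 = 4 or 5
2. given r_C2 < 41/9: keep 4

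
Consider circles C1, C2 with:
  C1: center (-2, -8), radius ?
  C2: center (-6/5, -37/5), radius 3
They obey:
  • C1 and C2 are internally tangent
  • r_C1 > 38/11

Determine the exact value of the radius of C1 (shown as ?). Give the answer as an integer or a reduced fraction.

4

1. [int C1,C2]  r_C1² − 6r_C1 + 8 = 0  ⇒  r_C1 = 2 or 4
2. given r_C1 > 38/11: keep 4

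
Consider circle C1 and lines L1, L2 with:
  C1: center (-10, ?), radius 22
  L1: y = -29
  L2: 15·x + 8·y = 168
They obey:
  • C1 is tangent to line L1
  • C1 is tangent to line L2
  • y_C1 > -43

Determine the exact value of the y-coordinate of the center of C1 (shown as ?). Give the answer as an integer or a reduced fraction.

-7

1. [C1‖L1]  y_C1² + 58y_C1 + 357 = 0  ⇒  y_C1 = -51 or -7
2. [C1‖L2]  y_C1² − (159/2)y_C1 − 1211/2 = 0  ⇒  y_C1 = -7 or 173/2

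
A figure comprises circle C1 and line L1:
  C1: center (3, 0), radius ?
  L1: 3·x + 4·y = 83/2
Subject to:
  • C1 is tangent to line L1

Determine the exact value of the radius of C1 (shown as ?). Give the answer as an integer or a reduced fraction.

1. [C1‖L1]  r_C1² − 169/4 = 0  ⇒  r_C1 = 13/2 (r>0 drops 1)

13/2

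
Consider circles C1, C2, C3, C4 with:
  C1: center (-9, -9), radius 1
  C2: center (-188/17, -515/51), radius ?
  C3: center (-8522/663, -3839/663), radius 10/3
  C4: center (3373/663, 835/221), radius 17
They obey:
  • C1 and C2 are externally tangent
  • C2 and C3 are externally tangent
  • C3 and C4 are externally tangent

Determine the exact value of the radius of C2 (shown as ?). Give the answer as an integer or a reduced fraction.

4/3

1. [ext C1·C2]  r_C2² + 2r_C2 − 40/9 = 0  ⇒  r_C2 = 4/3 (r>0 drops 1)
2. [ext C2·C3]  r_C2² + (20/3)r_C2 − 32/3 = 0  ⇒  r_C2 = 4/3 (r>0 drops 1)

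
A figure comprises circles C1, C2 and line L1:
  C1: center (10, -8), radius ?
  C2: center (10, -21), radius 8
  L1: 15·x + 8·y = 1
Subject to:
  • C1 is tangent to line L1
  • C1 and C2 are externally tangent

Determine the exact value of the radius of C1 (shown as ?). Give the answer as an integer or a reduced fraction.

5

1. [C1‖L1]  r_C1² − 25 = 0  ⇒  r_C1 = 5 (r>0 drops 1)
2. [ext C1·C2]  r_C1² + 16r_C1 − 105 = 0  ⇒  r_C1 = 5 (r>0 drops 1)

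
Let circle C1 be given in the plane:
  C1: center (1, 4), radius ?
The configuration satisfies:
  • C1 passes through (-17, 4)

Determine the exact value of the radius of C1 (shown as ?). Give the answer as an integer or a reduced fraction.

18

1. [C1∋P]  r_C1² − 324 = 0  ⇒  r_C1 = 18 (r>0 drops 1)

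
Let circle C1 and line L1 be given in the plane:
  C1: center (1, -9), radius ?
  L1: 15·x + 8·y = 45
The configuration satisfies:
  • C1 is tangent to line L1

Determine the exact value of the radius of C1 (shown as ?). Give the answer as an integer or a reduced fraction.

6

1. [C1‖L1]  r_C1² − 36 = 0  ⇒  r_C1 = 6 (r>0 drops 1)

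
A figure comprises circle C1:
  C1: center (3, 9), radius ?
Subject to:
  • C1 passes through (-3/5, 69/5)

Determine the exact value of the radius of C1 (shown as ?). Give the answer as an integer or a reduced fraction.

6

1. [C1∋P]  r_C1² − 36 = 0  ⇒  r_C1 = 6 (r>0 drops 1)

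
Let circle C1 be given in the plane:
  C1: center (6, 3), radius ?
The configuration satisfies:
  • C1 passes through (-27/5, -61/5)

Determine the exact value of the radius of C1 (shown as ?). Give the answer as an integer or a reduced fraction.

19

1. [C1∋P]  r_C1² − 361 = 0  ⇒  r_C1 = 19 (r>0 drops 1)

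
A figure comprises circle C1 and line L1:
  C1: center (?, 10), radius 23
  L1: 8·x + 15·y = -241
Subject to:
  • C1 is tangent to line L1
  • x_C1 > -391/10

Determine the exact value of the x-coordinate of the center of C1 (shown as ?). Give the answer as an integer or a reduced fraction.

0

1. [C1‖L1]  x_C1² + (391/4)x_C1 = 0  ⇒  x_C1 = -391/4 or 0
2. given x_C1 > -391/10: keep 0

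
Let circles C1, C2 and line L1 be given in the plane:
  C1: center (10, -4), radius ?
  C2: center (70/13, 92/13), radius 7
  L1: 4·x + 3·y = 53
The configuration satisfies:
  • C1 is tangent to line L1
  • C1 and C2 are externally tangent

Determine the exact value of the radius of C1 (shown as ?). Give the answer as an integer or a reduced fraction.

5

1. [C1‖L1]  r_C1² − 25 = 0  ⇒  r_C1 = 5 (r>0 drops 1)
2. [ext C1·C2]  r_C1² + 14r_C1 − 95 = 0  ⇒  r_C1 = 5 (r>0 drops 1)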